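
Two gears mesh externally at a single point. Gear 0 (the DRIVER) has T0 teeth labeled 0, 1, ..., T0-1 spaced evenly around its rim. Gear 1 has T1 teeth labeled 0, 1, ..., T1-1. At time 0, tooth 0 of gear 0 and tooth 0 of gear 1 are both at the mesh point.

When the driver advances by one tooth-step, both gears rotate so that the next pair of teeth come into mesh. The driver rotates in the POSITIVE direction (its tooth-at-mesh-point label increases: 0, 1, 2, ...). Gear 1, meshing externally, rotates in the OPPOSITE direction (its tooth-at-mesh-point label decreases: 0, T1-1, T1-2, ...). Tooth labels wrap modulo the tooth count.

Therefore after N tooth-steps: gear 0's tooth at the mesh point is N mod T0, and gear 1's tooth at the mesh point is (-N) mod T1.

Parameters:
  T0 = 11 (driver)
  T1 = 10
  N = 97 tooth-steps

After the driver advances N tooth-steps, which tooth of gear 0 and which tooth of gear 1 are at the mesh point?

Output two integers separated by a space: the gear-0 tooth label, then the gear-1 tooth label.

Answer: 9 3

Derivation:
Gear 0 (driver, T0=11): tooth at mesh = N mod T0
  97 = 8 * 11 + 9, so 97 mod 11 = 9
  gear 0 tooth = 9
Gear 1 (driven, T1=10): tooth at mesh = (-N) mod T1
  97 = 9 * 10 + 7, so 97 mod 10 = 7
  (-97) mod 10 = (-7) mod 10 = 10 - 7 = 3
Mesh after 97 steps: gear-0 tooth 9 meets gear-1 tooth 3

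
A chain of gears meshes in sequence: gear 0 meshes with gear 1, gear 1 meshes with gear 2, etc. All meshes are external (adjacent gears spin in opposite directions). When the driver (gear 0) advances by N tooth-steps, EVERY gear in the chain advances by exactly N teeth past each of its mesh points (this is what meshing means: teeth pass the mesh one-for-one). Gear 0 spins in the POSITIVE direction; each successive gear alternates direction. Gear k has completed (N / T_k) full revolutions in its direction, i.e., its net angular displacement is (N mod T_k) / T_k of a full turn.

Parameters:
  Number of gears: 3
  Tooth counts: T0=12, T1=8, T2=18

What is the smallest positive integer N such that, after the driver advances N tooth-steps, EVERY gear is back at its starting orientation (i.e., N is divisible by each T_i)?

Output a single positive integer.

Answer: 72

Derivation:
Gear k returns to start when N is a multiple of T_k.
All gears at start simultaneously when N is a common multiple of [12, 8, 18]; the smallest such N is lcm(12, 8, 18).
Start: lcm = T0 = 12
Fold in T1=8: gcd(12, 8) = 4; lcm(12, 8) = 12 * 8 / 4 = 96 / 4 = 24
Fold in T2=18: gcd(24, 18) = 6; lcm(24, 18) = 24 * 18 / 6 = 432 / 6 = 72
Full cycle length = 72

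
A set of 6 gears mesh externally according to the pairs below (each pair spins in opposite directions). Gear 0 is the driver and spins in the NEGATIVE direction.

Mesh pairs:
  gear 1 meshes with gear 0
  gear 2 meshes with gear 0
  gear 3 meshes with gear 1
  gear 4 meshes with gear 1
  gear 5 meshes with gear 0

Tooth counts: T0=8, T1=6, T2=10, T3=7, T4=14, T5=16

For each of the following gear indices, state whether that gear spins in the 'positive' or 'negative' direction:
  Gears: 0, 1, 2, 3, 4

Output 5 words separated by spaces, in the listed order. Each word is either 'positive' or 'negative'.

Answer: negative positive positive negative negative

Derivation:
Gear 0 (driver): negative (depth 0)
  gear 1: meshes with gear 0 -> depth 1 -> positive (opposite of gear 0)
  gear 2: meshes with gear 0 -> depth 1 -> positive (opposite of gear 0)
  gear 3: meshes with gear 1 -> depth 2 -> negative (opposite of gear 1)
  gear 4: meshes with gear 1 -> depth 2 -> negative (opposite of gear 1)
  gear 5: meshes with gear 0 -> depth 1 -> positive (opposite of gear 0)
Queried indices 0, 1, 2, 3, 4 -> negative, positive, positive, negative, negative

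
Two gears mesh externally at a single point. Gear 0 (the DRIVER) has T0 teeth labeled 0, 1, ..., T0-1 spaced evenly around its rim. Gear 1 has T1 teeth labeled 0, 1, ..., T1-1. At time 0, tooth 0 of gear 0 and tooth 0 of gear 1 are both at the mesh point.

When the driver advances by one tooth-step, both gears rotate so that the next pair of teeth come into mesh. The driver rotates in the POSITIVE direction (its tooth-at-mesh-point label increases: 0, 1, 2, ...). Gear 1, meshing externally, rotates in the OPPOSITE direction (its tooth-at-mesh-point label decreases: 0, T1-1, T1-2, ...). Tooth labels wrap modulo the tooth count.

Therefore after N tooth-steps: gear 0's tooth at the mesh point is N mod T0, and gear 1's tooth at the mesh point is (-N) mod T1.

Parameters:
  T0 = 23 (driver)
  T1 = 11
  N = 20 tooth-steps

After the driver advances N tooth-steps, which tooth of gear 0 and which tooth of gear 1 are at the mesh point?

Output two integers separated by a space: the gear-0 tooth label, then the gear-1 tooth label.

Gear 0 (driver, T0=23): tooth at mesh = N mod T0
  20 = 0 * 23 + 20, so 20 mod 23 = 20
  gear 0 tooth = 20
Gear 1 (driven, T1=11): tooth at mesh = (-N) mod T1
  20 = 1 * 11 + 9, so 20 mod 11 = 9
  (-20) mod 11 = (-9) mod 11 = 11 - 9 = 2
Mesh after 20 steps: gear-0 tooth 20 meets gear-1 tooth 2

Answer: 20 2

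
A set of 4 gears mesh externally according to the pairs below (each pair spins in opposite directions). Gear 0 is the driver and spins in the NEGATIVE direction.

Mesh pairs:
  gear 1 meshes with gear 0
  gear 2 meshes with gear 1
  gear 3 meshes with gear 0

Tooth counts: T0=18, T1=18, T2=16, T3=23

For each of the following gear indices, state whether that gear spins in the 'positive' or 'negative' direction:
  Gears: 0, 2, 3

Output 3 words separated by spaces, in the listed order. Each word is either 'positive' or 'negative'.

Answer: negative negative positive

Derivation:
Gear 0 (driver): negative (depth 0)
  gear 1: meshes with gear 0 -> depth 1 -> positive (opposite of gear 0)
  gear 2: meshes with gear 1 -> depth 2 -> negative (opposite of gear 1)
  gear 3: meshes with gear 0 -> depth 1 -> positive (opposite of gear 0)
Queried indices 0, 2, 3 -> negative, negative, positive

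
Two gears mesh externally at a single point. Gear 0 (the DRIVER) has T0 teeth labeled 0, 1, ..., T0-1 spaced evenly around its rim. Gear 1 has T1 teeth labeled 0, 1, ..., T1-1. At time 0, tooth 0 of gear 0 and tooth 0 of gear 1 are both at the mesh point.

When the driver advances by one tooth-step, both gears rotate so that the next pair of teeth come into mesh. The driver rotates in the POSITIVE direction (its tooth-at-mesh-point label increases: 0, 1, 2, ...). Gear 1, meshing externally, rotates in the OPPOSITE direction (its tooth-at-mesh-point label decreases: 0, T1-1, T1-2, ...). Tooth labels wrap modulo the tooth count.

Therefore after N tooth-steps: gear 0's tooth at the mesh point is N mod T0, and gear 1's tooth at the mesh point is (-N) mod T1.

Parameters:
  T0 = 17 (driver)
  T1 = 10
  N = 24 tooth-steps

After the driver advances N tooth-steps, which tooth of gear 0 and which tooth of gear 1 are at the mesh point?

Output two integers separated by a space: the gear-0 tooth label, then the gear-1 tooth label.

Gear 0 (driver, T0=17): tooth at mesh = N mod T0
  24 = 1 * 17 + 7, so 24 mod 17 = 7
  gear 0 tooth = 7
Gear 1 (driven, T1=10): tooth at mesh = (-N) mod T1
  24 = 2 * 10 + 4, so 24 mod 10 = 4
  (-24) mod 10 = (-4) mod 10 = 10 - 4 = 6
Mesh after 24 steps: gear-0 tooth 7 meets gear-1 tooth 6

Answer: 7 6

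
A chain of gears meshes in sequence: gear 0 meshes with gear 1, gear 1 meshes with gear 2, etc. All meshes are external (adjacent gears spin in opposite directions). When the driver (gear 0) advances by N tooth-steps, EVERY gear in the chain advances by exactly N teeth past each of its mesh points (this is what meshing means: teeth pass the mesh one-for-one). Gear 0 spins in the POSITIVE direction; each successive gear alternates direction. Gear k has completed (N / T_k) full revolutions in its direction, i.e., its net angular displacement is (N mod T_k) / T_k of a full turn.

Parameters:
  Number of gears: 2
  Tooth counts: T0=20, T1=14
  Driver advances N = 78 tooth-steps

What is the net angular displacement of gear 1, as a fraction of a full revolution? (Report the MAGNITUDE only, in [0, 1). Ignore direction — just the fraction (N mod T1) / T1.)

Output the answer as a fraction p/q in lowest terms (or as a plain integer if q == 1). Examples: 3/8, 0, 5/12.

Answer: 4/7

Derivation:
Chain of 2 gears, tooth counts: [20, 14]
  gear 0: T0=20, direction=positive, advance = 78 mod 20 = 18 teeth = 18/20 turn
  gear 1: T1=14, direction=negative, advance = 78 mod 14 = 8 teeth = 8/14 turn
Gear 1: 78 mod 14 = 8
Fraction = 8 / 14 = 4/7 (gcd(8,14)=2) = 4/7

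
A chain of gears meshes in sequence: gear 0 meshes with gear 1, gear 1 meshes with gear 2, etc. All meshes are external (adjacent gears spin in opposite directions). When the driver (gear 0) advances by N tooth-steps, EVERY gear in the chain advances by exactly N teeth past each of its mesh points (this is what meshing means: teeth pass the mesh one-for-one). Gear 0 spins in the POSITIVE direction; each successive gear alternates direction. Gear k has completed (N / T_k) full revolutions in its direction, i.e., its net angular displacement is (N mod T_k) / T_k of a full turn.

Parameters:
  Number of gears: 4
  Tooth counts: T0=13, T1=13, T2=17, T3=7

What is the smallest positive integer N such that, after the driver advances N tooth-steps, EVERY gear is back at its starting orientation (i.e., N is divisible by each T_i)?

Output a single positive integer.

Answer: 1547

Derivation:
Gear k returns to start when N is a multiple of T_k.
All gears at start simultaneously when N is a common multiple of [13, 13, 17, 7]; the smallest such N is lcm(13, 13, 17, 7).
Start: lcm = T0 = 13
Fold in T1=13: gcd(13, 13) = 13; lcm(13, 13) = 13 * 13 / 13 = 169 / 13 = 13
Fold in T2=17: gcd(13, 17) = 1; lcm(13, 17) = 13 * 17 / 1 = 221 / 1 = 221
Fold in T3=7: gcd(221, 7) = 1; lcm(221, 7) = 221 * 7 / 1 = 1547 / 1 = 1547
Full cycle length = 1547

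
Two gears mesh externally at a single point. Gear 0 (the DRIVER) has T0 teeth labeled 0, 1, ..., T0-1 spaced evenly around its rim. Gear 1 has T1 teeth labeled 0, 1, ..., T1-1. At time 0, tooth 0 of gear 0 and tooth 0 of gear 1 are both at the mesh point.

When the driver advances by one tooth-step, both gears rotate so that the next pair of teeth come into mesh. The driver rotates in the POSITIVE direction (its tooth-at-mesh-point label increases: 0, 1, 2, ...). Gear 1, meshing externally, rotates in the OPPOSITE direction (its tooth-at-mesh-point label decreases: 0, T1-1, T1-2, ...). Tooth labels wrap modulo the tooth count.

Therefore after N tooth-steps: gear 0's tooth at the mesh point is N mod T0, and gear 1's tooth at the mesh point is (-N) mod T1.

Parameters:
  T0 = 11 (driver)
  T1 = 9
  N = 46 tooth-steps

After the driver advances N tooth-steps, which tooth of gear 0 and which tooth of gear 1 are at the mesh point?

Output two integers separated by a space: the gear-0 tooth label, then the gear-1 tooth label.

Gear 0 (driver, T0=11): tooth at mesh = N mod T0
  46 = 4 * 11 + 2, so 46 mod 11 = 2
  gear 0 tooth = 2
Gear 1 (driven, T1=9): tooth at mesh = (-N) mod T1
  46 = 5 * 9 + 1, so 46 mod 9 = 1
  (-46) mod 9 = (-1) mod 9 = 9 - 1 = 8
Mesh after 46 steps: gear-0 tooth 2 meets gear-1 tooth 8

Answer: 2 8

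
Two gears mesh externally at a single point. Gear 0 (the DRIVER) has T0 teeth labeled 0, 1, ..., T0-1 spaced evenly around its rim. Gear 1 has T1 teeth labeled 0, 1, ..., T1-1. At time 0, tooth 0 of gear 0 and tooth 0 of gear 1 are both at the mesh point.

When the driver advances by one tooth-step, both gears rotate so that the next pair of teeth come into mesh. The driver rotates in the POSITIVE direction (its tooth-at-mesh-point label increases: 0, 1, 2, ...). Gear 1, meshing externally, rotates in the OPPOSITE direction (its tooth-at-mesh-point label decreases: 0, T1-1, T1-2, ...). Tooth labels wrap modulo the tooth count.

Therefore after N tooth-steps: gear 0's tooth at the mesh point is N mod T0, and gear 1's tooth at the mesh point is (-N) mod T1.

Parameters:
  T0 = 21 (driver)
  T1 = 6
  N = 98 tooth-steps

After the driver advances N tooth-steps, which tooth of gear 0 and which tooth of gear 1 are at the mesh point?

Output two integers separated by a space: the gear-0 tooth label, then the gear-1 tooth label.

Answer: 14 4

Derivation:
Gear 0 (driver, T0=21): tooth at mesh = N mod T0
  98 = 4 * 21 + 14, so 98 mod 21 = 14
  gear 0 tooth = 14
Gear 1 (driven, T1=6): tooth at mesh = (-N) mod T1
  98 = 16 * 6 + 2, so 98 mod 6 = 2
  (-98) mod 6 = (-2) mod 6 = 6 - 2 = 4
Mesh after 98 steps: gear-0 tooth 14 meets gear-1 tooth 4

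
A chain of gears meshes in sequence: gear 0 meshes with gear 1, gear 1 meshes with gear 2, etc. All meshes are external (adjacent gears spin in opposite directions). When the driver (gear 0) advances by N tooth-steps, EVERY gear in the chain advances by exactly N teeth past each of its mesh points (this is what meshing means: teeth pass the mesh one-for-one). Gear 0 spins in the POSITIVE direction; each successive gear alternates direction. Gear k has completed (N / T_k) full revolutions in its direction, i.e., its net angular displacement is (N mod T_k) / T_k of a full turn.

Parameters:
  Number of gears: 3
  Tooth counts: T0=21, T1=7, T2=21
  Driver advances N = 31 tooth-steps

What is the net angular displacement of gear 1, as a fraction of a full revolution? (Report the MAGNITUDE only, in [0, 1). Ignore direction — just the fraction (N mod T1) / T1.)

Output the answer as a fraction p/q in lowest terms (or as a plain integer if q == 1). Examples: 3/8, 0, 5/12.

Answer: 3/7

Derivation:
Chain of 3 gears, tooth counts: [21, 7, 21]
  gear 0: T0=21, direction=positive, advance = 31 mod 21 = 10 teeth = 10/21 turn
  gear 1: T1=7, direction=negative, advance = 31 mod 7 = 3 teeth = 3/7 turn
  gear 2: T2=21, direction=positive, advance = 31 mod 21 = 10 teeth = 10/21 turn
Gear 1: 31 mod 7 = 3
Fraction = 3 / 7 = 3/7 (gcd(3,7)=1) = 3/7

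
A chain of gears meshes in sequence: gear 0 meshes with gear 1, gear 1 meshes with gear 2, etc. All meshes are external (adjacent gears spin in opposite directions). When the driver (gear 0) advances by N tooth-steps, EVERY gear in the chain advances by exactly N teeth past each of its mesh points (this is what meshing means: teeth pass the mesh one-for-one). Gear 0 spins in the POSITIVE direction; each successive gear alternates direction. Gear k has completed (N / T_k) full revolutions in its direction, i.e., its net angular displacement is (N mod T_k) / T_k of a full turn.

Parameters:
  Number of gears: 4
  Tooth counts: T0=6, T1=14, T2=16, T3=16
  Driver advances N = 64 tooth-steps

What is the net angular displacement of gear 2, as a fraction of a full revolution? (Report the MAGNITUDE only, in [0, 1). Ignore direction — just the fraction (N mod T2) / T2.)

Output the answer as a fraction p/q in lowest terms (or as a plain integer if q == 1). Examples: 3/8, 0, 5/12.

Answer: 0

Derivation:
Chain of 4 gears, tooth counts: [6, 14, 16, 16]
  gear 0: T0=6, direction=positive, advance = 64 mod 6 = 4 teeth = 4/6 turn
  gear 1: T1=14, direction=negative, advance = 64 mod 14 = 8 teeth = 8/14 turn
  gear 2: T2=16, direction=positive, advance = 64 mod 16 = 0 teeth = 0/16 turn
  gear 3: T3=16, direction=negative, advance = 64 mod 16 = 0 teeth = 0/16 turn
Gear 2: 64 mod 16 = 0
Fraction = 0 / 16 = 0/1 (gcd(0,16)=16) = 0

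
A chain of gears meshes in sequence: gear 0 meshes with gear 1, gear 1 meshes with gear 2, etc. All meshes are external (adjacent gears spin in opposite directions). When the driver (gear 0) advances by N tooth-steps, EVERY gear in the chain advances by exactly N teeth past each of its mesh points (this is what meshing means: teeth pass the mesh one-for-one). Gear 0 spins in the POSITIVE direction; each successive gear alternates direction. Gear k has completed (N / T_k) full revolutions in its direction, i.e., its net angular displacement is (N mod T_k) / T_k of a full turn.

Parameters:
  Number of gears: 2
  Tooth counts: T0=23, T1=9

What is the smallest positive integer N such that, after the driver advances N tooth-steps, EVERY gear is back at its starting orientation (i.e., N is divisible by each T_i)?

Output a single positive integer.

Answer: 207

Derivation:
Gear k returns to start when N is a multiple of T_k.
All gears at start simultaneously when N is a common multiple of [23, 9]; the smallest such N is lcm(23, 9).
Start: lcm = T0 = 23
Fold in T1=9: gcd(23, 9) = 1; lcm(23, 9) = 23 * 9 / 1 = 207 / 1 = 207
Full cycle length = 207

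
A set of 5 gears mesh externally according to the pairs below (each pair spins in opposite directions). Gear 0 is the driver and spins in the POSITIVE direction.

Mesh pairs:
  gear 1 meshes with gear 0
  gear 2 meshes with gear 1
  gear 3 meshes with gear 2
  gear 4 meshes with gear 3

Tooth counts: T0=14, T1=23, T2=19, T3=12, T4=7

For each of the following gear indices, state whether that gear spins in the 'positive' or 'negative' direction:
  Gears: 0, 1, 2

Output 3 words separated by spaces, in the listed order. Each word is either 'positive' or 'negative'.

Gear 0 (driver): positive (depth 0)
  gear 1: meshes with gear 0 -> depth 1 -> negative (opposite of gear 0)
  gear 2: meshes with gear 1 -> depth 2 -> positive (opposite of gear 1)
  gear 3: meshes with gear 2 -> depth 3 -> negative (opposite of gear 2)
  gear 4: meshes with gear 3 -> depth 4 -> positive (opposite of gear 3)
Queried indices 0, 1, 2 -> positive, negative, positive

Answer: positive negative positive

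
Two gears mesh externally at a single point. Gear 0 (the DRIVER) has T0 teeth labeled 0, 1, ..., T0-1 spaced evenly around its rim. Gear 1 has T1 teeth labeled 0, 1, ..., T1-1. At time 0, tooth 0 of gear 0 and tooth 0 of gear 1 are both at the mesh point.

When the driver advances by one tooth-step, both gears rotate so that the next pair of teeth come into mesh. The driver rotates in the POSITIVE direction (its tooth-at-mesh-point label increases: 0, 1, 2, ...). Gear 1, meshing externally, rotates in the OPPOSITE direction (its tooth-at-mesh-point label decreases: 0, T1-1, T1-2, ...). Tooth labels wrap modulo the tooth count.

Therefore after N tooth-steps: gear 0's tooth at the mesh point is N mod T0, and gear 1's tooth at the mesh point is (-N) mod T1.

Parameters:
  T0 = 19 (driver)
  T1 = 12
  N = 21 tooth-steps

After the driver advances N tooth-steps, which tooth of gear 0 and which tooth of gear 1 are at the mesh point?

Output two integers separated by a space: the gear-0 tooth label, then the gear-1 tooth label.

Answer: 2 3

Derivation:
Gear 0 (driver, T0=19): tooth at mesh = N mod T0
  21 = 1 * 19 + 2, so 21 mod 19 = 2
  gear 0 tooth = 2
Gear 1 (driven, T1=12): tooth at mesh = (-N) mod T1
  21 = 1 * 12 + 9, so 21 mod 12 = 9
  (-21) mod 12 = (-9) mod 12 = 12 - 9 = 3
Mesh after 21 steps: gear-0 tooth 2 meets gear-1 tooth 3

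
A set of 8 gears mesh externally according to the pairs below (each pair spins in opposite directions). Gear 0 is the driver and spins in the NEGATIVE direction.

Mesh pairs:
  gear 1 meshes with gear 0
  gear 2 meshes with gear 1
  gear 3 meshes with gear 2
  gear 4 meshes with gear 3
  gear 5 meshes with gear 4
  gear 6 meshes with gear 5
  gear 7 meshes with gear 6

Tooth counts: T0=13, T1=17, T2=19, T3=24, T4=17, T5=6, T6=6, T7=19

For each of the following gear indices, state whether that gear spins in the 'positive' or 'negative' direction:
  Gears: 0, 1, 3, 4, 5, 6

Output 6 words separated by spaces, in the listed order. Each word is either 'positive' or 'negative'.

Answer: negative positive positive negative positive negative

Derivation:
Gear 0 (driver): negative (depth 0)
  gear 1: meshes with gear 0 -> depth 1 -> positive (opposite of gear 0)
  gear 2: meshes with gear 1 -> depth 2 -> negative (opposite of gear 1)
  gear 3: meshes with gear 2 -> depth 3 -> positive (opposite of gear 2)
  gear 4: meshes with gear 3 -> depth 4 -> negative (opposite of gear 3)
  gear 5: meshes with gear 4 -> depth 5 -> positive (opposite of gear 4)
  gear 6: meshes with gear 5 -> depth 6 -> negative (opposite of gear 5)
  gear 7: meshes with gear 6 -> depth 7 -> positive (opposite of gear 6)
Queried indices 0, 1, 3, 4, 5, 6 -> negative, positive, positive, negative, positive, negative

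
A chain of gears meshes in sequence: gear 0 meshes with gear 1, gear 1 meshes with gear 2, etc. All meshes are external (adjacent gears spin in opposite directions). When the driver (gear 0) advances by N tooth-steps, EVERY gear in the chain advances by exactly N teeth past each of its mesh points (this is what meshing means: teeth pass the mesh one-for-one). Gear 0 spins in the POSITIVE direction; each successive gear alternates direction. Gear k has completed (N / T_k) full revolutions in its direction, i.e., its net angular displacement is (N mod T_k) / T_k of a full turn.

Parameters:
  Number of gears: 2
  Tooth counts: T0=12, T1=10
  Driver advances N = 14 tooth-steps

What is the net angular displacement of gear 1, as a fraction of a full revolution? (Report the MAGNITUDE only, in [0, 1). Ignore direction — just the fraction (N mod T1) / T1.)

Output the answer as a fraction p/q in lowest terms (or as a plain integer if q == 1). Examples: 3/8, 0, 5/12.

Answer: 2/5

Derivation:
Chain of 2 gears, tooth counts: [12, 10]
  gear 0: T0=12, direction=positive, advance = 14 mod 12 = 2 teeth = 2/12 turn
  gear 1: T1=10, direction=negative, advance = 14 mod 10 = 4 teeth = 4/10 turn
Gear 1: 14 mod 10 = 4
Fraction = 4 / 10 = 2/5 (gcd(4,10)=2) = 2/5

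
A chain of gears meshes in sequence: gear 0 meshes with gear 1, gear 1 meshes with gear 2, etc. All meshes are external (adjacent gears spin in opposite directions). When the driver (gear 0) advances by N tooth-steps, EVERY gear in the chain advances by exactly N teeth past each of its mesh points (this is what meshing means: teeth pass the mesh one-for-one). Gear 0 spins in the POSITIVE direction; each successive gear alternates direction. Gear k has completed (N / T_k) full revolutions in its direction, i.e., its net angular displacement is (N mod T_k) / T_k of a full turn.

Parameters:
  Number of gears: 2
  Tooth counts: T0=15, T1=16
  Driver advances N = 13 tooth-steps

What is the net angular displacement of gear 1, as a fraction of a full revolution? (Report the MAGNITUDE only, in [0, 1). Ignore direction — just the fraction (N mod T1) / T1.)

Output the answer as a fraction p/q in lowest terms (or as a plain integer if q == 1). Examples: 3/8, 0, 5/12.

Chain of 2 gears, tooth counts: [15, 16]
  gear 0: T0=15, direction=positive, advance = 13 mod 15 = 13 teeth = 13/15 turn
  gear 1: T1=16, direction=negative, advance = 13 mod 16 = 13 teeth = 13/16 turn
Gear 1: 13 mod 16 = 13
Fraction = 13 / 16 = 13/16 (gcd(13,16)=1) = 13/16

Answer: 13/16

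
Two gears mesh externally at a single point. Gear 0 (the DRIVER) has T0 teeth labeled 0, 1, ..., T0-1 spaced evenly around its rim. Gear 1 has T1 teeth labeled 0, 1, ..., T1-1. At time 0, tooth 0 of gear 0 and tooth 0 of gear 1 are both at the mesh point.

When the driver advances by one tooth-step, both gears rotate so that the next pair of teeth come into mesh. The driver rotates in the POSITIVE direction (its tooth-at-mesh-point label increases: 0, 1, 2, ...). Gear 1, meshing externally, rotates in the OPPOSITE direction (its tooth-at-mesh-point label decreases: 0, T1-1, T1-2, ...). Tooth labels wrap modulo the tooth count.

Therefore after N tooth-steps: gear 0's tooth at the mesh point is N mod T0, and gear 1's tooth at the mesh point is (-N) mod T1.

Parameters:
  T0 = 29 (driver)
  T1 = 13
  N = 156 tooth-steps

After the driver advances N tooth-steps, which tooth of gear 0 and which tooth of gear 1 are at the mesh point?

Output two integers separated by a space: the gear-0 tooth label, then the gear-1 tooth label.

Gear 0 (driver, T0=29): tooth at mesh = N mod T0
  156 = 5 * 29 + 11, so 156 mod 29 = 11
  gear 0 tooth = 11
Gear 1 (driven, T1=13): tooth at mesh = (-N) mod T1
  156 = 12 * 13 + 0, so 156 mod 13 = 0
  (-156) mod 13 = 0
Mesh after 156 steps: gear-0 tooth 11 meets gear-1 tooth 0

Answer: 11 0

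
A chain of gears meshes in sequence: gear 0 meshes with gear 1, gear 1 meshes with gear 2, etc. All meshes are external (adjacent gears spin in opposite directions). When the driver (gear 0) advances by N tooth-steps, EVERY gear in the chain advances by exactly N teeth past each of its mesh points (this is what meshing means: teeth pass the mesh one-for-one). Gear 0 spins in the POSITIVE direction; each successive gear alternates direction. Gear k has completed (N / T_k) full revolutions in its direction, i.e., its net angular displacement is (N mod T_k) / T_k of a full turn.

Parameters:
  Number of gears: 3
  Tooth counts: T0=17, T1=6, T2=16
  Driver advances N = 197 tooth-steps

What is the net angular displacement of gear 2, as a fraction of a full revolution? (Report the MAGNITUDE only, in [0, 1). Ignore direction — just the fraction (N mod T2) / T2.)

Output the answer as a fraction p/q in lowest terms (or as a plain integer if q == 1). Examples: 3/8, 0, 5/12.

Answer: 5/16

Derivation:
Chain of 3 gears, tooth counts: [17, 6, 16]
  gear 0: T0=17, direction=positive, advance = 197 mod 17 = 10 teeth = 10/17 turn
  gear 1: T1=6, direction=negative, advance = 197 mod 6 = 5 teeth = 5/6 turn
  gear 2: T2=16, direction=positive, advance = 197 mod 16 = 5 teeth = 5/16 turn
Gear 2: 197 mod 16 = 5
Fraction = 5 / 16 = 5/16 (gcd(5,16)=1) = 5/16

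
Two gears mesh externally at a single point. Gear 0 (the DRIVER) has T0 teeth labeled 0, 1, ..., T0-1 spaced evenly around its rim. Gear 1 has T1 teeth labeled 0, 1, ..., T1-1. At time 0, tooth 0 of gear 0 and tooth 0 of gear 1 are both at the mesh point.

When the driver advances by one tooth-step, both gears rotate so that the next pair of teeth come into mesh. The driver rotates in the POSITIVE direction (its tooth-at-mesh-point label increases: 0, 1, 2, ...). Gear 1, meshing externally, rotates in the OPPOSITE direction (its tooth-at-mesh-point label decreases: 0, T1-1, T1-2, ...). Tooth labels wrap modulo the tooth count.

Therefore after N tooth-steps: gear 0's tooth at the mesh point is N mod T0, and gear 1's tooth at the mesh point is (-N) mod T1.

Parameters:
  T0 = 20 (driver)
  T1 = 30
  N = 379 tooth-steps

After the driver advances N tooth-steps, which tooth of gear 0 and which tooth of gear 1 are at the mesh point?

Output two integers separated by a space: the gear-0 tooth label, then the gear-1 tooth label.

Gear 0 (driver, T0=20): tooth at mesh = N mod T0
  379 = 18 * 20 + 19, so 379 mod 20 = 19
  gear 0 tooth = 19
Gear 1 (driven, T1=30): tooth at mesh = (-N) mod T1
  379 = 12 * 30 + 19, so 379 mod 30 = 19
  (-379) mod 30 = (-19) mod 30 = 30 - 19 = 11
Mesh after 379 steps: gear-0 tooth 19 meets gear-1 tooth 11

Answer: 19 11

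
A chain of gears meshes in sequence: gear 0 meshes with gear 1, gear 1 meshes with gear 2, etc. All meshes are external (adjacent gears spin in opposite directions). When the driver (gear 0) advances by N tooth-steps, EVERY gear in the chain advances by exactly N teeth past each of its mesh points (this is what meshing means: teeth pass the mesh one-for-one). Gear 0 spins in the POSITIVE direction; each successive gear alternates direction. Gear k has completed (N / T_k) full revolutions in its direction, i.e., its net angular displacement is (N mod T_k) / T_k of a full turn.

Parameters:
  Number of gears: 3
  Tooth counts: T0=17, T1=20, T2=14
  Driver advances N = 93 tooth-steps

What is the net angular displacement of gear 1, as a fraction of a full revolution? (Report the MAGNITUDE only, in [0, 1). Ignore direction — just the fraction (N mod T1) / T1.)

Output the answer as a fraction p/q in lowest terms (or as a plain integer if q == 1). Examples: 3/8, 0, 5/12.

Chain of 3 gears, tooth counts: [17, 20, 14]
  gear 0: T0=17, direction=positive, advance = 93 mod 17 = 8 teeth = 8/17 turn
  gear 1: T1=20, direction=negative, advance = 93 mod 20 = 13 teeth = 13/20 turn
  gear 2: T2=14, direction=positive, advance = 93 mod 14 = 9 teeth = 9/14 turn
Gear 1: 93 mod 20 = 13
Fraction = 13 / 20 = 13/20 (gcd(13,20)=1) = 13/20

Answer: 13/20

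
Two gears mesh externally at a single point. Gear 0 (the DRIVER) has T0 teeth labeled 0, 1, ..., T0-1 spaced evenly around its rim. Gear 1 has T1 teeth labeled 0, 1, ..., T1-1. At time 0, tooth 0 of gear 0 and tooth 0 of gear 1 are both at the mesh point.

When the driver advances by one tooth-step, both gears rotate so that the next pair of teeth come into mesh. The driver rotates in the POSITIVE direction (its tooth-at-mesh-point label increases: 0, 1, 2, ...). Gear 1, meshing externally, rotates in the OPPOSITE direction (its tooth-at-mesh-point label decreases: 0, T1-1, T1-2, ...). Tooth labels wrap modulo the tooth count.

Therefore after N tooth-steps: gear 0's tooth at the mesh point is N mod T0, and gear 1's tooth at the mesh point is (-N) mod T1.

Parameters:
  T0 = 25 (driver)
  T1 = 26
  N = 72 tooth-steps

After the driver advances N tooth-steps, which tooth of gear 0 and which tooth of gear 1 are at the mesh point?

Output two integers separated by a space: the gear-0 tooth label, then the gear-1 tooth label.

Answer: 22 6

Derivation:
Gear 0 (driver, T0=25): tooth at mesh = N mod T0
  72 = 2 * 25 + 22, so 72 mod 25 = 22
  gear 0 tooth = 22
Gear 1 (driven, T1=26): tooth at mesh = (-N) mod T1
  72 = 2 * 26 + 20, so 72 mod 26 = 20
  (-72) mod 26 = (-20) mod 26 = 26 - 20 = 6
Mesh after 72 steps: gear-0 tooth 22 meets gear-1 tooth 6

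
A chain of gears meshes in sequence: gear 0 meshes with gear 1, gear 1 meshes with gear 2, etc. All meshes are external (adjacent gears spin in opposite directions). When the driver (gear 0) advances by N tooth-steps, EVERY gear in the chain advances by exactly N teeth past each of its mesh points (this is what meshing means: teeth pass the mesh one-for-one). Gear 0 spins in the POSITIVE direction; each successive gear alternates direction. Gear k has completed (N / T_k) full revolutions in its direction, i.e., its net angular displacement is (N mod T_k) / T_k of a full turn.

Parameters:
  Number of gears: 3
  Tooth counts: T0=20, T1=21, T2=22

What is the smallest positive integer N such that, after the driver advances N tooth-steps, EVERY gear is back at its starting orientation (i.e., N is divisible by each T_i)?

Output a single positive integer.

Gear k returns to start when N is a multiple of T_k.
All gears at start simultaneously when N is a common multiple of [20, 21, 22]; the smallest such N is lcm(20, 21, 22).
Start: lcm = T0 = 20
Fold in T1=21: gcd(20, 21) = 1; lcm(20, 21) = 20 * 21 / 1 = 420 / 1 = 420
Fold in T2=22: gcd(420, 22) = 2; lcm(420, 22) = 420 * 22 / 2 = 9240 / 2 = 4620
Full cycle length = 4620

Answer: 4620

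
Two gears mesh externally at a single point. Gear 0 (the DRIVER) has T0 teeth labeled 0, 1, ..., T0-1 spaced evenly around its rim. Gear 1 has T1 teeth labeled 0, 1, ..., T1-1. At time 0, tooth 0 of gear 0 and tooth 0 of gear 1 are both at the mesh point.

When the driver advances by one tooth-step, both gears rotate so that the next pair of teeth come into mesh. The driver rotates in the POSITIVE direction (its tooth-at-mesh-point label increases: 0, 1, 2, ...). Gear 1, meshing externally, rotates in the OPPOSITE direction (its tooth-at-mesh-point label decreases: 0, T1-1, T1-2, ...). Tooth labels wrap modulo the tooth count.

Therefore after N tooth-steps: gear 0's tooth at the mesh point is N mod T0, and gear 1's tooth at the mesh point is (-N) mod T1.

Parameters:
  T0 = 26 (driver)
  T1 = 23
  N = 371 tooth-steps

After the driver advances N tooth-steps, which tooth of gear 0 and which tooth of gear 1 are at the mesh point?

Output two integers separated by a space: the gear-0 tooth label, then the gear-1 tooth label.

Answer: 7 20

Derivation:
Gear 0 (driver, T0=26): tooth at mesh = N mod T0
  371 = 14 * 26 + 7, so 371 mod 26 = 7
  gear 0 tooth = 7
Gear 1 (driven, T1=23): tooth at mesh = (-N) mod T1
  371 = 16 * 23 + 3, so 371 mod 23 = 3
  (-371) mod 23 = (-3) mod 23 = 23 - 3 = 20
Mesh after 371 steps: gear-0 tooth 7 meets gear-1 tooth 20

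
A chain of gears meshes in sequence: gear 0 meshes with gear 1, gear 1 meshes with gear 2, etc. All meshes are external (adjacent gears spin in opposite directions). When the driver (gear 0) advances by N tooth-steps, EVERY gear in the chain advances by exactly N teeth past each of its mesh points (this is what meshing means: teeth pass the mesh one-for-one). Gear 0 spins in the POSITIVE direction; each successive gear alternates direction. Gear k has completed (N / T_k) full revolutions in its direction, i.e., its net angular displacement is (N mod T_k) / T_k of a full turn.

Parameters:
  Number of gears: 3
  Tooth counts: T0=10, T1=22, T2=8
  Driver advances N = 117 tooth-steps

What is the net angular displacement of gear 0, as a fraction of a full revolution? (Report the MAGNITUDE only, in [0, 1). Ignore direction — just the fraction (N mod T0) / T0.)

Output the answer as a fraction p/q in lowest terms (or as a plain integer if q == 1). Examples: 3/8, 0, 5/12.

Chain of 3 gears, tooth counts: [10, 22, 8]
  gear 0: T0=10, direction=positive, advance = 117 mod 10 = 7 teeth = 7/10 turn
  gear 1: T1=22, direction=negative, advance = 117 mod 22 = 7 teeth = 7/22 turn
  gear 2: T2=8, direction=positive, advance = 117 mod 8 = 5 teeth = 5/8 turn
Gear 0: 117 mod 10 = 7
Fraction = 7 / 10 = 7/10 (gcd(7,10)=1) = 7/10

Answer: 7/10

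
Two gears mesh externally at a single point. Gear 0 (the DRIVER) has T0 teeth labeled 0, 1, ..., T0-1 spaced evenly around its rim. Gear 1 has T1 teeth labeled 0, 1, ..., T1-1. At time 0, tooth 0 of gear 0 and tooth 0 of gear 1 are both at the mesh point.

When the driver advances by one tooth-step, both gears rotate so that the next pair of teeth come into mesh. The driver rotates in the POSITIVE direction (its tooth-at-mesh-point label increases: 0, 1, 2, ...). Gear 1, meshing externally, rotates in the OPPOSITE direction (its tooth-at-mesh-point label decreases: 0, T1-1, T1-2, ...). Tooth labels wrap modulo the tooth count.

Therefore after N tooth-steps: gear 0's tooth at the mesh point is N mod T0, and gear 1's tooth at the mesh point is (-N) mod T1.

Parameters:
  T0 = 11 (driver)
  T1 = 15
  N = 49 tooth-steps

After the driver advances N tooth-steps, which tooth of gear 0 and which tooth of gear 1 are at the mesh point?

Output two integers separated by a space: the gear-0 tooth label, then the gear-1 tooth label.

Answer: 5 11

Derivation:
Gear 0 (driver, T0=11): tooth at mesh = N mod T0
  49 = 4 * 11 + 5, so 49 mod 11 = 5
  gear 0 tooth = 5
Gear 1 (driven, T1=15): tooth at mesh = (-N) mod T1
  49 = 3 * 15 + 4, so 49 mod 15 = 4
  (-49) mod 15 = (-4) mod 15 = 15 - 4 = 11
Mesh after 49 steps: gear-0 tooth 5 meets gear-1 tooth 11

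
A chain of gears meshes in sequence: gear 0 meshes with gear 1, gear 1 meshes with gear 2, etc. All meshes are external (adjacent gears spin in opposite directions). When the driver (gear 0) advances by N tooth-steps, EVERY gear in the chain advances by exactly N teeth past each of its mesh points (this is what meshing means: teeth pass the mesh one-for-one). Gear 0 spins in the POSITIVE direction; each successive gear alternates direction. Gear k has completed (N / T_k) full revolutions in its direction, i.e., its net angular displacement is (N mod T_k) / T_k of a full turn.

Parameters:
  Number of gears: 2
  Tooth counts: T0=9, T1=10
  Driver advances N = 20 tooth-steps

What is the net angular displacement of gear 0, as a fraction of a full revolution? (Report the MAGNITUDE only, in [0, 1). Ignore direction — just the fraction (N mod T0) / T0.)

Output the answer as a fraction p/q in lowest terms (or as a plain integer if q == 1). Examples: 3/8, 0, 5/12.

Answer: 2/9

Derivation:
Chain of 2 gears, tooth counts: [9, 10]
  gear 0: T0=9, direction=positive, advance = 20 mod 9 = 2 teeth = 2/9 turn
  gear 1: T1=10, direction=negative, advance = 20 mod 10 = 0 teeth = 0/10 turn
Gear 0: 20 mod 9 = 2
Fraction = 2 / 9 = 2/9 (gcd(2,9)=1) = 2/9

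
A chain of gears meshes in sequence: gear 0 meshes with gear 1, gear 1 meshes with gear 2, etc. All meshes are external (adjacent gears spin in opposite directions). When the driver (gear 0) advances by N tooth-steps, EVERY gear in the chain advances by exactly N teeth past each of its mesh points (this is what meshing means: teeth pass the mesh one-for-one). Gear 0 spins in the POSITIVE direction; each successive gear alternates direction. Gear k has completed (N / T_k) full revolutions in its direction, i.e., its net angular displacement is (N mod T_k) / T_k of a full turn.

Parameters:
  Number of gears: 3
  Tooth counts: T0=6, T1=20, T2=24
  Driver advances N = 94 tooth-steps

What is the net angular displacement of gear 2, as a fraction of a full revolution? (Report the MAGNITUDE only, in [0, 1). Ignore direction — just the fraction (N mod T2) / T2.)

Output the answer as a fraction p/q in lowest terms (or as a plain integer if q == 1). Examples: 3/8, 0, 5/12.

Chain of 3 gears, tooth counts: [6, 20, 24]
  gear 0: T0=6, direction=positive, advance = 94 mod 6 = 4 teeth = 4/6 turn
  gear 1: T1=20, direction=negative, advance = 94 mod 20 = 14 teeth = 14/20 turn
  gear 2: T2=24, direction=positive, advance = 94 mod 24 = 22 teeth = 22/24 turn
Gear 2: 94 mod 24 = 22
Fraction = 22 / 24 = 11/12 (gcd(22,24)=2) = 11/12

Answer: 11/12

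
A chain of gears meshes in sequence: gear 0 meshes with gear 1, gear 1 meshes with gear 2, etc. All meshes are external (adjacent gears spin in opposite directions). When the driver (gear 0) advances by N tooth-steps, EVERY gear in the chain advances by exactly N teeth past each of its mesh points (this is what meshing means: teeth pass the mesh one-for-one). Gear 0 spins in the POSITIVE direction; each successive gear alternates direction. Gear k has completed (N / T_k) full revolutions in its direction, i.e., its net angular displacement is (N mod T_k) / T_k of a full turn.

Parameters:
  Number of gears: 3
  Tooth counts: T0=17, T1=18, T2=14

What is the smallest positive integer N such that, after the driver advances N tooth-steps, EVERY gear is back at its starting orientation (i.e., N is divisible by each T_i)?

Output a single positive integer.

Answer: 2142

Derivation:
Gear k returns to start when N is a multiple of T_k.
All gears at start simultaneously when N is a common multiple of [17, 18, 14]; the smallest such N is lcm(17, 18, 14).
Start: lcm = T0 = 17
Fold in T1=18: gcd(17, 18) = 1; lcm(17, 18) = 17 * 18 / 1 = 306 / 1 = 306
Fold in T2=14: gcd(306, 14) = 2; lcm(306, 14) = 306 * 14 / 2 = 4284 / 2 = 2142
Full cycle length = 2142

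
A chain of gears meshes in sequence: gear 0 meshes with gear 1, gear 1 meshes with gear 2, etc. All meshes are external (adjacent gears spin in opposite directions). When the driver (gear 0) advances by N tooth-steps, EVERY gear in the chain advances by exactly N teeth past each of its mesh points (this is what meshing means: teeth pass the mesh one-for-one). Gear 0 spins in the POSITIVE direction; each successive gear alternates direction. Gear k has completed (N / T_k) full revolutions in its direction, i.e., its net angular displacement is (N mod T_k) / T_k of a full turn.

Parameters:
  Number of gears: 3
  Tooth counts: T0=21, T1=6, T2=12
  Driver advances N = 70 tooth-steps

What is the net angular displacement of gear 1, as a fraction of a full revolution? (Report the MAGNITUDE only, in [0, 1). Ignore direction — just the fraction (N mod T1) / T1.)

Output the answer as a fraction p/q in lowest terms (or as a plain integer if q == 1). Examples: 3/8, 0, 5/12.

Chain of 3 gears, tooth counts: [21, 6, 12]
  gear 0: T0=21, direction=positive, advance = 70 mod 21 = 7 teeth = 7/21 turn
  gear 1: T1=6, direction=negative, advance = 70 mod 6 = 4 teeth = 4/6 turn
  gear 2: T2=12, direction=positive, advance = 70 mod 12 = 10 teeth = 10/12 turn
Gear 1: 70 mod 6 = 4
Fraction = 4 / 6 = 2/3 (gcd(4,6)=2) = 2/3

Answer: 2/3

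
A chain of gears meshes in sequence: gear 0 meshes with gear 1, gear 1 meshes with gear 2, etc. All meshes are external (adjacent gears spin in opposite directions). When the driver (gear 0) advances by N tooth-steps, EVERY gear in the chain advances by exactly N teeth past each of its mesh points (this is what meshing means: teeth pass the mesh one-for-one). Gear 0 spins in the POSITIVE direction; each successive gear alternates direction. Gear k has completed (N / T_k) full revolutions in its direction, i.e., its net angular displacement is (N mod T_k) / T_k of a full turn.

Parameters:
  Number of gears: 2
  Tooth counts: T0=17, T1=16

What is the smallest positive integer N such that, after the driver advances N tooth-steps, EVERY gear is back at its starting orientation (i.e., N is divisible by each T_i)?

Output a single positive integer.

Gear k returns to start when N is a multiple of T_k.
All gears at start simultaneously when N is a common multiple of [17, 16]; the smallest such N is lcm(17, 16).
Start: lcm = T0 = 17
Fold in T1=16: gcd(17, 16) = 1; lcm(17, 16) = 17 * 16 / 1 = 272 / 1 = 272
Full cycle length = 272

Answer: 272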